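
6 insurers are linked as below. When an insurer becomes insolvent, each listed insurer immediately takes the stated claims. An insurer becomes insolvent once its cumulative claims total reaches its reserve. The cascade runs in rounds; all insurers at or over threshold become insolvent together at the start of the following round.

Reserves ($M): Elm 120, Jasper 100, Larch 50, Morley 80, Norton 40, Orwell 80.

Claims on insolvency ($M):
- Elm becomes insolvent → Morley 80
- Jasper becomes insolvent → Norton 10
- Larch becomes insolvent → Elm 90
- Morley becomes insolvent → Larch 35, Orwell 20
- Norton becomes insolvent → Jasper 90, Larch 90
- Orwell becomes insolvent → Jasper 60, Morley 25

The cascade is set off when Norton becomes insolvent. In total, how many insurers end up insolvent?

Round 1 — Norton becomes insolvent (initial).
  Jasper: +90 → 90 < 100
  Larch: +90 → 90 ≥ 50
Round 2 — Larch becomes insolvent.
  Elm: +90 → 90 < 120
No further insolvencies.

2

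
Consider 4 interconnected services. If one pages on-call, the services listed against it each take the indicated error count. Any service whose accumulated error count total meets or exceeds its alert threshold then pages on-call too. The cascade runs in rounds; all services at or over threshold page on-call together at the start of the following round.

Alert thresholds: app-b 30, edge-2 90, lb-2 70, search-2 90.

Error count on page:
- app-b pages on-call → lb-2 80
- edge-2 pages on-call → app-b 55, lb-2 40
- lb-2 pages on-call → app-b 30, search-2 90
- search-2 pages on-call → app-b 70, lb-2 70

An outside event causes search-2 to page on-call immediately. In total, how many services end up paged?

3

Round 1 — search-2 pages on-call (initial).
  app-b: +70 → 70 ≥ 30
  lb-2: +70 → 70 ≥ 70
Round 2 — app-b, lb-2 page on-call.
No further pages.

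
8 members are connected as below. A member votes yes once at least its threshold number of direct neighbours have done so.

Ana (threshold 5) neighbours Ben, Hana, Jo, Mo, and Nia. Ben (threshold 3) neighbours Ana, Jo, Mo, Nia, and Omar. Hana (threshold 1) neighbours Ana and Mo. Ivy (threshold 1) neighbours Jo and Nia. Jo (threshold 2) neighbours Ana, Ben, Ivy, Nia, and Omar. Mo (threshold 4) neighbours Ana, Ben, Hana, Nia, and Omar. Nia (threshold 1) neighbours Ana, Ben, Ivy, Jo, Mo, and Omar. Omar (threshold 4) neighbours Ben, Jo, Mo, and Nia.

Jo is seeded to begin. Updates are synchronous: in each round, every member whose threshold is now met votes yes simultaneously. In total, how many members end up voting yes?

3

Round 1 — Jo votes yes (initial).
Round 2 — checking thresholds:
  Ana: 1 of 5 neighbours < 5, not yet.
  Ben: 1 of 5 neighbours < 3, not yet.
  Ivy: 1 of 2 neighbours ≥ 1, votes yes.
  Nia: 1 of 6 neighbours ≥ 1, votes yes.
  Omar: 1 of 4 neighbours < 4, not yet.
Round 3 — no new yes votes; cascade stops.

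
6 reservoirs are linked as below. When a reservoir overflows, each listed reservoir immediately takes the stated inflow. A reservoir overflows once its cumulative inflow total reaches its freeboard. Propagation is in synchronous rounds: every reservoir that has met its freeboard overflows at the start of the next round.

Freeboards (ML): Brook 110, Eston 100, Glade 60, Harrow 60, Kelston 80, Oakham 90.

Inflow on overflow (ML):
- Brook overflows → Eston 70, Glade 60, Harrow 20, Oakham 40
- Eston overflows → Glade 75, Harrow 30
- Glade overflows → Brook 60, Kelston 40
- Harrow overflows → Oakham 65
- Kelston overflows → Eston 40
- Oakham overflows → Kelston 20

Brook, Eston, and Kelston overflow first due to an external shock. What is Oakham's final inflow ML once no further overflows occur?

Round 1 — Brook, Eston, Kelston overflow (initial).
  Glade: +60+75 → 135 ≥ 60
  Harrow: +20+30 → 50 < 60
  Oakham: +40 → 40 < 90
Round 2 — Glade overflows.
No further overflows.

40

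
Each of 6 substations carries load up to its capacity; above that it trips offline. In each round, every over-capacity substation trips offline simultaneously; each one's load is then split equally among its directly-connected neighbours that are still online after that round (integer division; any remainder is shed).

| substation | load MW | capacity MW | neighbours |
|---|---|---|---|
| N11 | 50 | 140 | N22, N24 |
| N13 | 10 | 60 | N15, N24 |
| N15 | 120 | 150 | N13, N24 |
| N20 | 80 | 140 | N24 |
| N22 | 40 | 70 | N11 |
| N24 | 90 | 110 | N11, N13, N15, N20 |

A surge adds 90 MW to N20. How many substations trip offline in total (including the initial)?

4

Round 1 — N20 at 170 > 140. N20 trips offline.
  N20 sheds 170 MW to N24: 170 each.
    N24: 90+170 = 260 > 110
Round 2 — N24 trips offline.
  N24 sheds 260 MW to N11, N13, N15: 86 each (2 lost).
    N11: 50+86 = 136 ≤ 140
    N13: 10+86 = 96 > 60
    N15: 120+86 = 206 > 150
Round 3 — N13, N15 trip offline.
  N13 sheds 96 MW: no online neighbours, lost.
  N15 sheds 206 MW: no online neighbours, lost.
No further trips.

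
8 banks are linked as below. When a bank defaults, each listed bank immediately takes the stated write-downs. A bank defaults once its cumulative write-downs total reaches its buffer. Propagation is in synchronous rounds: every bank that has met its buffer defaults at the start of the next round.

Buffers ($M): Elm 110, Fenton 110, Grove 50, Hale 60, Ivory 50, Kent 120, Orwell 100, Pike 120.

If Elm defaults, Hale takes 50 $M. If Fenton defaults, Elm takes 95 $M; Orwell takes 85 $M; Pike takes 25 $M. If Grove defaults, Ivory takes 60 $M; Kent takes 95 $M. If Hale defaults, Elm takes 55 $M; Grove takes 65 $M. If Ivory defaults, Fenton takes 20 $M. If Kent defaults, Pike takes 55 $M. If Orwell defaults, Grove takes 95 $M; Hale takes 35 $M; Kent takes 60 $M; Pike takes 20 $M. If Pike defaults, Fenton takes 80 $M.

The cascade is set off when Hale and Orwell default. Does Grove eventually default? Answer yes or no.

Round 1 — Hale, Orwell default (initial).
  Elm: +55 → 55 < 110
  Grove: +65+95 → 160 ≥ 50
  Kent: +60 → 60 < 120
  Pike: +20 → 20 < 120
Round 2 — Grove defaults.
  Ivory: +60 → 60 ≥ 50
  Kent: +95 → 155 ≥ 120
Round 3 — Ivory, Kent default.
  Fenton: +20 → 20 < 110
  Pike: +55 → 75 < 120
No further defaults.

yes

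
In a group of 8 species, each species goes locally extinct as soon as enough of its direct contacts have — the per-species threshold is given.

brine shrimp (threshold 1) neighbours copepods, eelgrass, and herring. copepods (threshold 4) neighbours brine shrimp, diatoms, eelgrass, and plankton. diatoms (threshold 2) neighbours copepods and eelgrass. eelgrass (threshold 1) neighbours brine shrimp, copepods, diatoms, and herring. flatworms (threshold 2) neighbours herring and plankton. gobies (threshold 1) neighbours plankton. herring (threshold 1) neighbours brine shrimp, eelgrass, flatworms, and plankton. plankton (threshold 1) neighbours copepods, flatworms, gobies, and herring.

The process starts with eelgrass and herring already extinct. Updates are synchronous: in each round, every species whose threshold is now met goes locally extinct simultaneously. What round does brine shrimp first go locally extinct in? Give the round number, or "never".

Round 1 — eelgrass, herring go locally extinct (initial).
Round 2 — checking thresholds:
  brine shrimp: 2 of 3 neighbours ≥ 1, goes locally extinct.
  copepods: 1 of 4 neighbours < 4, not yet.
  diatoms: 1 of 2 neighbours < 2, not yet.
  flatworms: 1 of 2 neighbours < 2, not yet.
  plankton: 1 of 4 neighbours ≥ 1, goes locally extinct.
Round 3 — checking thresholds:
  copepods: 3 of 4 neighbours < 4, not yet.
  diatoms: 1 of 2 neighbours < 2, not yet.
  flatworms: 2 of 2 neighbours ≥ 2, goes locally extinct.
  gobies: 1 of 1 neighbours ≥ 1, goes locally extinct.
Round 4 — no new extinctions; cascade stops.

2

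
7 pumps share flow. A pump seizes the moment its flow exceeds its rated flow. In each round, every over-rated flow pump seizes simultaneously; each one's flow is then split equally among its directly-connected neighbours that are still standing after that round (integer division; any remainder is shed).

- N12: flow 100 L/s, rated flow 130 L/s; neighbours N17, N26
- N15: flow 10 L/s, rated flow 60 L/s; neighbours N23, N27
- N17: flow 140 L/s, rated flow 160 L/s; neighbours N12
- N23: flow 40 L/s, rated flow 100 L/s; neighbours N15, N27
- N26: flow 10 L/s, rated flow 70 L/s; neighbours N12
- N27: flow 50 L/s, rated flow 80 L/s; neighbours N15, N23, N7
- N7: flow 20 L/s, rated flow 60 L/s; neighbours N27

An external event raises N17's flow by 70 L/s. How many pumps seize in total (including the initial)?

3

Round 1 — N17 at 210 > 160. N17 seizes.
  N17 sheds 210 L/s to N12: 210 each.
    N12: 100+210 = 310 > 130
Round 2 — N12 seizes.
  N12 sheds 310 L/s to N26: 310 each.
    N26: 10+310 = 320 > 70
Round 3 — N26 seizes.
  N26 sheds 320 L/s: no online neighbours, lost.
No further seizures.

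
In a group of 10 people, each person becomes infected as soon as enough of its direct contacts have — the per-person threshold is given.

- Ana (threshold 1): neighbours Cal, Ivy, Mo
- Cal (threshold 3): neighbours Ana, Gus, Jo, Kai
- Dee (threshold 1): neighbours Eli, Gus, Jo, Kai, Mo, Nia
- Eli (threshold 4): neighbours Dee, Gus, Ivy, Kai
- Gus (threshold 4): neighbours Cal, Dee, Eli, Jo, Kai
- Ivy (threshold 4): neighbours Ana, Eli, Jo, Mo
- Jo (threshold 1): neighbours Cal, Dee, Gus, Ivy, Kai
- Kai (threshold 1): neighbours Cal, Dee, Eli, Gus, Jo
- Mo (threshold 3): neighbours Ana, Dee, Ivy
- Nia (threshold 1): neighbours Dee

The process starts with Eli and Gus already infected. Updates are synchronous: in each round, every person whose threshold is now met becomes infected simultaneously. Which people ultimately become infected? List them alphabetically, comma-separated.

Ana, Cal, Dee, Eli, Gus, Jo, Kai, Nia

Round 1 — Eli, Gus become infected (initial).
Round 2 — checking thresholds:
  Cal: 1 of 4 neighbours < 3, not yet.
  Dee: 2 of 6 neighbours ≥ 1, becomes infected.
  Ivy: 1 of 4 neighbours < 4, not yet.
  Jo: 1 of 5 neighbours ≥ 1, becomes infected.
  Kai: 2 of 5 neighbours ≥ 1, becomes infected.
Round 3 — checking thresholds:
  Cal: 3 of 4 neighbours ≥ 3, becomes infected.
  Ivy: 2 of 4 neighbours < 4, not yet.
  Mo: 1 of 3 neighbours < 3, not yet.
  Nia: 1 of 1 neighbours ≥ 1, becomes infected.
Round 4 — checking thresholds:
  Ana: 1 of 3 neighbours ≥ 1, becomes infected.
  Ivy: 2 of 4 neighbours < 4, not yet.
  Mo: 1 of 3 neighbours < 3, not yet.
Round 5 — no new infections; cascade stops.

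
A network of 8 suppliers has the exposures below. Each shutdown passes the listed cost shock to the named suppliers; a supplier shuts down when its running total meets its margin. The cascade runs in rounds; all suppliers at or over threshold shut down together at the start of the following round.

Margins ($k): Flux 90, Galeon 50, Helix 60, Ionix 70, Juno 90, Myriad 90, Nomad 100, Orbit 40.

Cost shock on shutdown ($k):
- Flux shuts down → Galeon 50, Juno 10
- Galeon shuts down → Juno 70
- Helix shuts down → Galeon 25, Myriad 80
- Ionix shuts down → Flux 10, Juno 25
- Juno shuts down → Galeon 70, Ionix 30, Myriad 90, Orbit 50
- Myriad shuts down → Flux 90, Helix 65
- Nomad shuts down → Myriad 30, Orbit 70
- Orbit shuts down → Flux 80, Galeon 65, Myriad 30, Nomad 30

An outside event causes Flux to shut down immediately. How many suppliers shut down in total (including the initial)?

Round 1 — Flux shuts down (initial).
  Galeon: +50 → 50 ≥ 50
  Juno: +10 → 10 < 90
Round 2 — Galeon shuts down.
  Juno: +70 → 80 < 90
No further shutdowns.

2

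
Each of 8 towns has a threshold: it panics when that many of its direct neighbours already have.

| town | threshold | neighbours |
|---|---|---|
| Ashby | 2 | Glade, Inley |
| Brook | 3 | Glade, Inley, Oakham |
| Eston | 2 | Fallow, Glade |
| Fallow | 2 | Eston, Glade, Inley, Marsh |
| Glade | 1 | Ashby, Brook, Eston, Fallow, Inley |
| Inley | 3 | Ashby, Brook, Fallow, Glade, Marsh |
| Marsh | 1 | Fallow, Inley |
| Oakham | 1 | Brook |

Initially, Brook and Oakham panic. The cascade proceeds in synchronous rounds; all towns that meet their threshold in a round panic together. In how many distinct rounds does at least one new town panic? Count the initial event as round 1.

Round 1 — Brook, Oakham panic (initial).
Round 2 — checking thresholds:
  Glade: 1 of 5 neighbours ≥ 1, panics.
  Inley: 1 of 5 neighbours < 3, below threshold.
Round 3 — no new panics; cascade stops.

2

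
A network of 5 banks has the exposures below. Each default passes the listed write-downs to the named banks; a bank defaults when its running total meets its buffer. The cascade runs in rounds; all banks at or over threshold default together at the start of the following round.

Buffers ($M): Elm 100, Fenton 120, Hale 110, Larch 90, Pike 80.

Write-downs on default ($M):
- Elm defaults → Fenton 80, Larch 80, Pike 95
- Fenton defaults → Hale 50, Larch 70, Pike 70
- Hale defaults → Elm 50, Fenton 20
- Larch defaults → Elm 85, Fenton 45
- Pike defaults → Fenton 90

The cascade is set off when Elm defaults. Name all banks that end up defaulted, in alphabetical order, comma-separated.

Round 1 — Elm defaults (initial).
  Fenton: +80 → 80 < 120
  Larch: +80 → 80 < 90
  Pike: +95 → 95 ≥ 80
Round 2 — Pike defaults.
  Fenton: +90 → 170 ≥ 120
Round 3 — Fenton defaults.
  Hale: +50 → 50 < 110
  Larch: +70 → 150 ≥ 90
Round 4 — Larch defaults.
No further defaults.

Elm, Fenton, Larch, Pike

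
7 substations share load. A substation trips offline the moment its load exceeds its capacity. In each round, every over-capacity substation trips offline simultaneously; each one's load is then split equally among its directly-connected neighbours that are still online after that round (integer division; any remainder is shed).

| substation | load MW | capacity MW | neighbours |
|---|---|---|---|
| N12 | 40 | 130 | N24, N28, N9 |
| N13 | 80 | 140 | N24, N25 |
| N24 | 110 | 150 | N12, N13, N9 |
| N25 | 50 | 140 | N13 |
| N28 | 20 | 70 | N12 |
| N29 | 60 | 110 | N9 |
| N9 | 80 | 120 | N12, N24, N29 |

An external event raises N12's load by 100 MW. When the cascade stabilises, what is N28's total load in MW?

Round 1 — N12 at 140 > 130. N12 trips offline.
  N12 sheds 140 MW to N24, N28, N9: 46 each (2 lost).
    N24: 110+46 = 156 > 150
    N28: 20+46 = 66 ≤ 70
    N9: 80+46 = 126 > 120
Round 2 — N24, N9 trip offline.
  N24 sheds 156 MW to N13: 156 each.
    N13: 80+156 = 236 > 140
  N9 sheds 126 MW to N29: 126 each.
    N29: 60+126 = 186 > 110
Round 3 — N13, N29 trip offline.
  N13 sheds 236 MW to N25: 236 each.
    N25: 50+236 = 286 > 140
  N29 sheds 186 MW: no online neighbours, lost.
Round 4 — N25 trips offline.
  N25 sheds 286 MW: no online neighbours, lost.
No further trips.

66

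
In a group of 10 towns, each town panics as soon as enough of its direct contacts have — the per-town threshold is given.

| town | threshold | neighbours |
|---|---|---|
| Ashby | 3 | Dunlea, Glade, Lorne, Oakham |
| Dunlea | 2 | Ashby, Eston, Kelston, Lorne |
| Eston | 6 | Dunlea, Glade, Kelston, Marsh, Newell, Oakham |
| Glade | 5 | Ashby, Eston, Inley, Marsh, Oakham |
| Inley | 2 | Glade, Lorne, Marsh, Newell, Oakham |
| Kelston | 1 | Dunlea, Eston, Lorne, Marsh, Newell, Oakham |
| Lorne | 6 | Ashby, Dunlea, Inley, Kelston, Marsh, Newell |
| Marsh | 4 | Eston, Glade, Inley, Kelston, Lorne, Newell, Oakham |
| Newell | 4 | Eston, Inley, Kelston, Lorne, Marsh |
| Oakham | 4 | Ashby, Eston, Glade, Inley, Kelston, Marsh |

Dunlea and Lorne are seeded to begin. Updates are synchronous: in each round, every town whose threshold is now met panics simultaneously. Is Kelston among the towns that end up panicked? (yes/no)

Round 1 — Dunlea, Lorne panic (initial).
Round 2 — checking thresholds:
  Ashby: 2 of 4 neighbours < 3, below threshold.
  Eston: 1 of 6 neighbours < 6, below threshold.
  Inley: 1 of 5 neighbours < 2, below threshold.
  Kelston: 2 of 6 neighbours ≥ 1, panics.
  Marsh: 1 of 7 neighbours < 4, below threshold.
  Newell: 1 of 5 neighbours < 4, below threshold.
Round 3 — no new panics; cascade stops.

yes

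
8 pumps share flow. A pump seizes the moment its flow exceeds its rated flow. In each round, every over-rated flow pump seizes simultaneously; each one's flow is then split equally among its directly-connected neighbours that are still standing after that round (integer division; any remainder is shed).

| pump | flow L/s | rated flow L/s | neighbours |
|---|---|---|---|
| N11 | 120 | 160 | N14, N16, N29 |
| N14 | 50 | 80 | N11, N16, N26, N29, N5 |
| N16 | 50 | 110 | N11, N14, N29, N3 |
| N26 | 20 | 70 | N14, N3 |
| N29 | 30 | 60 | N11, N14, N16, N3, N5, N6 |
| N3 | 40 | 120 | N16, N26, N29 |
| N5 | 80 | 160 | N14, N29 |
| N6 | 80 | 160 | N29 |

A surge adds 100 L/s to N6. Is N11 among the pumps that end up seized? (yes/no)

yes

Round 1 — N6 at 180 > 160. N6 seizes.
  N6 sheds 180 L/s to N29: 180 each.
    N29: 30+180 = 210 > 60
Round 2 — N29 seizes.
  N29 sheds 210 L/s to N11, N14, N16, N3, N5: 42 each.
    N11: 120+42 = 162 > 160
    N14: 50+42 = 92 > 80
    N16: 50+42 = 92 ≤ 110
    N3: 40+42 = 82 ≤ 120
    N5: 80+42 = 122 ≤ 160
Round 3 — N11, N14 seize.
  N11 sheds 162 L/s to N16: 162 each.
    N16: 92+162 = 254 > 110
  N14 sheds 92 L/s to N16, N26, N5: 30 each (2 lost).
    N16: 254+30 = 284 > 110
    N26: 20+30 = 50 ≤ 70
    N5: 122+30 = 152 ≤ 160
Round 4 — N16 seizes.
  N16 sheds 284 L/s to N3: 284 each.
    N3: 82+284 = 366 > 120
Round 5 — N3 seizes.
  N3 sheds 366 L/s to N26: 366 each.
    N26: 50+366 = 416 > 70
Round 6 — N26 seizes.
  N26 sheds 416 L/s: no online neighbours, lost.
No further seizures.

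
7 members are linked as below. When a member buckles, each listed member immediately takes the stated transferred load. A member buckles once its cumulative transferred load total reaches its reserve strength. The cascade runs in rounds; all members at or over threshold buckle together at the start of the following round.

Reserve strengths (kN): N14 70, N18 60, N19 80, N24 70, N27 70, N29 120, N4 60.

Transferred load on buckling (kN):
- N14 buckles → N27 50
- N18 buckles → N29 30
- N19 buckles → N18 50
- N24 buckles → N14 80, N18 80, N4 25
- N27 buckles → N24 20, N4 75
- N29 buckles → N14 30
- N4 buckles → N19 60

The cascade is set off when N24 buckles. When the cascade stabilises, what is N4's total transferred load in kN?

Round 1 — N24 buckles (initial).
  N14: +80 → 80 ≥ 70
  N18: +80 → 80 ≥ 60
  N4: +25 → 25 < 60
Round 2 — N14, N18 buckle.
  N27: +50 → 50 < 70
  N29: +30 → 30 < 120
No further bucklings.

25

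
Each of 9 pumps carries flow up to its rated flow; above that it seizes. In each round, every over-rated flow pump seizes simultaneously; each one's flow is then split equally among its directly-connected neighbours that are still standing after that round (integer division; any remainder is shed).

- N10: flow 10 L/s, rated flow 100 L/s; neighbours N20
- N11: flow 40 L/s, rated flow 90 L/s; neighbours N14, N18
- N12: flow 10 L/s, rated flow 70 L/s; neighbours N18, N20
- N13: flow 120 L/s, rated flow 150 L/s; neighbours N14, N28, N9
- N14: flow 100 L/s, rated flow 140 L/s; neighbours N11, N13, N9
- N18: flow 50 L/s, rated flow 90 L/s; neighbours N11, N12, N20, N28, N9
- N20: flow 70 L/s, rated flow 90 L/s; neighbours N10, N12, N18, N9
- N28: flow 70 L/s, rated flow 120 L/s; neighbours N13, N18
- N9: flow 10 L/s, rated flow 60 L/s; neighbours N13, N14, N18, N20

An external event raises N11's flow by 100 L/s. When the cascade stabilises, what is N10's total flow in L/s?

60

Round 1 — N11 at 140 > 90. N11 seizes.
  N11 sheds 140 L/s to N14, N18: 70 each.
    N14: 100+70 = 170 > 140
    N18: 50+70 = 120 > 90
Round 2 — N14, N18 seize.
  N14 sheds 170 L/s to N13, N9: 85 each.
    N13: 120+85 = 205 > 150
    N9: 10+85 = 95 > 60
  N18 sheds 120 L/s to N12, N20, N28, N9: 30 each.
    N12: 10+30 = 40 ≤ 70
    N20: 70+30 = 100 > 90
    N28: 70+30 = 100 ≤ 120
    N9: 95+30 = 125 > 60
Round 3 — N13, N20, N9 seize.
  N13 sheds 205 L/s to N28: 205 each.
    N28: 100+205 = 305 > 120
  N20 sheds 100 L/s to N10, N12: 50 each.
    N10: 10+50 = 60 ≤ 100
    N12: 40+50 = 90 > 70
  N9 sheds 125 L/s: no online neighbours, lost.
Round 4 — N12, N28 seize.
  N12 sheds 90 L/s: no online neighbours, lost.
  N28 sheds 305 L/s: no online neighbours, lost.
No further seizures.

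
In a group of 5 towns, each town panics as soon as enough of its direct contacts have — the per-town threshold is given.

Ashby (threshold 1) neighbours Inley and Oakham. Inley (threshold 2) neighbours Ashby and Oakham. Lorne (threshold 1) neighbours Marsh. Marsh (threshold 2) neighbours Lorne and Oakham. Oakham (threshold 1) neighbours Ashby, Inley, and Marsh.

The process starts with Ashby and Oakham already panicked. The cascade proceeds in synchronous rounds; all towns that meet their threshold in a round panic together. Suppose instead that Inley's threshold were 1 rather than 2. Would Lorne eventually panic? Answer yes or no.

no

With Inley's threshold at 1:
Round 1 — Ashby, Oakham panic (initial).
Round 2 — checking thresholds:
  Inley: 2 of 2 neighbours ≥ 1, panics.
  Marsh: 1 of 2 neighbours < 2, not yet.
Round 3 — no new panics; cascade stops.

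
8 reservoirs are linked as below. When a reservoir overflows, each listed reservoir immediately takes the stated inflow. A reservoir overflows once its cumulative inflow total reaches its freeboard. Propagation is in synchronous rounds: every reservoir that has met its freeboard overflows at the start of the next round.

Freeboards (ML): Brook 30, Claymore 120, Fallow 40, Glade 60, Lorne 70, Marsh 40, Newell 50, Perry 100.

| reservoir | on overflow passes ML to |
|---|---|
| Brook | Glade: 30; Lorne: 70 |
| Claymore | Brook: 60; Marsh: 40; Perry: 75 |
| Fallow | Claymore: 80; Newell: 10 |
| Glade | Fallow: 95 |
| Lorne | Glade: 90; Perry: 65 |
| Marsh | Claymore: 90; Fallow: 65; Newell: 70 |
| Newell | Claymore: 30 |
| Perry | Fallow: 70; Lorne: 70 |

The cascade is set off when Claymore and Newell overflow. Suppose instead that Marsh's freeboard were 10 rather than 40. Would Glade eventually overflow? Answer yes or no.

yes

With Marsh's freeboard at 10:
Round 1 — Claymore, Newell overflow (initial).
  Brook: +60 → 60 ≥ 30
  Marsh: +40 → 40 ≥ 10
  Perry: +75 → 75 < 100
Round 2 — Brook, Marsh overflow.
  Fallow: +65 → 65 ≥ 40
  Glade: +30 → 30 < 60
  Lorne: +70 → 70 ≥ 70
Round 3 — Fallow, Lorne overflow.
  Glade: +90 → 120 ≥ 60
  Perry: +65 → 140 ≥ 100
Round 4 — Glade, Perry overflow.
No further overflows.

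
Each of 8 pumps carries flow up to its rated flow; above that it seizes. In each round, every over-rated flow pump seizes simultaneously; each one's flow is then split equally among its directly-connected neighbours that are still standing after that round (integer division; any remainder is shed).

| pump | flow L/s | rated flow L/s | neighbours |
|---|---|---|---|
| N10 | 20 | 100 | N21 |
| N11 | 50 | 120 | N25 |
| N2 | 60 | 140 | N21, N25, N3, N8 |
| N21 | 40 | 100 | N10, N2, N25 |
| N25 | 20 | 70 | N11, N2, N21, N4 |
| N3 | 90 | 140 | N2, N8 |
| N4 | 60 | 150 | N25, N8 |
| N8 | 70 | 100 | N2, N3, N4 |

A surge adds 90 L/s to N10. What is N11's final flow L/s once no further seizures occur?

Round 1 — N10 at 110 > 100. N10 seizes.
  N10 sheds 110 L/s to N21: 110 each.
    N21: 40+110 = 150 > 100
Round 2 — N21 seizes.
  N21 sheds 150 L/s to N2, N25: 75 each.
    N2: 60+75 = 135 ≤ 140
    N25: 20+75 = 95 > 70
Round 3 — N25 seizes.
  N25 sheds 95 L/s to N11, N2, N4: 31 each (2 lost).
    N11: 50+31 = 81 ≤ 120
    N2: 135+31 = 166 > 140
    N4: 60+31 = 91 ≤ 150
Round 4 — N2 seizes.
  N2 sheds 166 L/s to N3, N8: 83 each.
    N3: 90+83 = 173 > 140
    N8: 70+83 = 153 > 100
Round 5 — N3, N8 seize.
  N3 sheds 173 L/s: no online neighbours, lost.
  N8 sheds 153 L/s to N4: 153 each.
    N4: 91+153 = 244 > 150
Round 6 — N4 seizes.
  N4 sheds 244 L/s: no online neighbours, lost.
No further seizures.

81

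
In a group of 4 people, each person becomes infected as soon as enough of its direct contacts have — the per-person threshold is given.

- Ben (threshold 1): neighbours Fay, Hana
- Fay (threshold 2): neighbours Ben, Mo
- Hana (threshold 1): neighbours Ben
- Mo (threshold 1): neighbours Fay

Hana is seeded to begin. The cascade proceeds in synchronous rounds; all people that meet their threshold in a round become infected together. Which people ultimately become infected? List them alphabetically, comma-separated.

Round 1 — Hana becomes infected (initial).
Round 2 — checking thresholds:
  Ben: 1 of 2 neighbours ≥ 1, becomes infected.
Round 3 — no new infections; cascade stops.

Ben, Hana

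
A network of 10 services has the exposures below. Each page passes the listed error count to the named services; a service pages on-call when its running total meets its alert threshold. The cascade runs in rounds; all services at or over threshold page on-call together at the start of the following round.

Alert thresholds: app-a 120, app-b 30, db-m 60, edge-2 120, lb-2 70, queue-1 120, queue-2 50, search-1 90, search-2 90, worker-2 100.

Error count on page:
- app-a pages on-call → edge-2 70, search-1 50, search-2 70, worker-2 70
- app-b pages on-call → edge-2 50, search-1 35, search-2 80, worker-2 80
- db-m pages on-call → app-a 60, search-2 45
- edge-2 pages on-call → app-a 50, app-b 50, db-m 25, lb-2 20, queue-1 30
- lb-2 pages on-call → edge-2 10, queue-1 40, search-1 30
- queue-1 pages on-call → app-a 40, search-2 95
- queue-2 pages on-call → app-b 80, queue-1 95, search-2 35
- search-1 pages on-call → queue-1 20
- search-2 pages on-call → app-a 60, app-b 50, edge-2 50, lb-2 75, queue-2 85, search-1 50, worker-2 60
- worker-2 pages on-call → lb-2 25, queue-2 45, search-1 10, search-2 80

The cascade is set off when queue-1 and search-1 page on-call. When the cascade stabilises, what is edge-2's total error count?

Round 1 — queue-1, search-1 page on-call (initial).
  app-a: +40 → 40 < 120
  search-2: +95 → 95 ≥ 90
Round 2 — search-2 pages on-call.
  app-a: +60 → 100 < 120
  app-b: +50 → 50 ≥ 30
  edge-2: +50 → 50 < 120
  lb-2: +75 → 75 ≥ 70
  queue-2: +85 → 85 ≥ 50
  worker-2: +60 → 60 < 100
Round 3 — app-b, lb-2, queue-2 page on-call.
  edge-2: +50+10 → 110 < 120
  worker-2: +80 → 140 ≥ 100
Round 4 — worker-2 pages on-call.
No further pages.

110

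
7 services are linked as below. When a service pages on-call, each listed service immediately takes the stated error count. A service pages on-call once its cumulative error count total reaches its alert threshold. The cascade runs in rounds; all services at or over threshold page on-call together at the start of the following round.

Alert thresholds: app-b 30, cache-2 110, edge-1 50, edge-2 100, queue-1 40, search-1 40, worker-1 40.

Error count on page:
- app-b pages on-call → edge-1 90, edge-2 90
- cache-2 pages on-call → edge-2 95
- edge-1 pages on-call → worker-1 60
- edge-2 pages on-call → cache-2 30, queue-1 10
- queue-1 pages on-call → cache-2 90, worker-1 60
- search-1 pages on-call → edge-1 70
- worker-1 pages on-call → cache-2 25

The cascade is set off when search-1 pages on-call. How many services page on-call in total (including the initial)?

3

Round 1 — search-1 pages on-call (initial).
  edge-1: +70 → 70 ≥ 50
Round 2 — edge-1 pages on-call.
  worker-1: +60 → 60 ≥ 40
Round 3 — worker-1 pages on-call.
  cache-2: +25 → 25 < 110
No further pages.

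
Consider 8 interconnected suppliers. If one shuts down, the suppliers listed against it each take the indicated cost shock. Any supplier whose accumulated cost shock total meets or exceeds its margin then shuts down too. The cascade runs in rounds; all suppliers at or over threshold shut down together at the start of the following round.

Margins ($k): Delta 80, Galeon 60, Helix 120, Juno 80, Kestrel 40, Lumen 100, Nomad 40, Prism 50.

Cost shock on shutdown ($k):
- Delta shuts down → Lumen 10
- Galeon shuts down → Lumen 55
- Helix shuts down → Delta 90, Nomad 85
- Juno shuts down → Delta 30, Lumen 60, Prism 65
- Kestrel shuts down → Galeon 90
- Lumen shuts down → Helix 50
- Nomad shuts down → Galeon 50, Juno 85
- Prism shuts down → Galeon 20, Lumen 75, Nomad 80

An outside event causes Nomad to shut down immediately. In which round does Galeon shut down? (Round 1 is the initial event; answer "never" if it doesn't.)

Round 1 — Nomad shuts down (initial).
  Galeon: +50 → 50 < 60
  Juno: +85 → 85 ≥ 80
Round 2 — Juno shuts down.
  Delta: +30 → 30 < 80
  Lumen: +60 → 60 < 100
  Prism: +65 → 65 ≥ 50
Round 3 — Prism shuts down.
  Galeon: +20 → 70 ≥ 60
  Lumen: +75 → 135 ≥ 100
Round 4 — Galeon, Lumen shut down.
  Helix: +50 → 50 < 120
No further shutdowns.

4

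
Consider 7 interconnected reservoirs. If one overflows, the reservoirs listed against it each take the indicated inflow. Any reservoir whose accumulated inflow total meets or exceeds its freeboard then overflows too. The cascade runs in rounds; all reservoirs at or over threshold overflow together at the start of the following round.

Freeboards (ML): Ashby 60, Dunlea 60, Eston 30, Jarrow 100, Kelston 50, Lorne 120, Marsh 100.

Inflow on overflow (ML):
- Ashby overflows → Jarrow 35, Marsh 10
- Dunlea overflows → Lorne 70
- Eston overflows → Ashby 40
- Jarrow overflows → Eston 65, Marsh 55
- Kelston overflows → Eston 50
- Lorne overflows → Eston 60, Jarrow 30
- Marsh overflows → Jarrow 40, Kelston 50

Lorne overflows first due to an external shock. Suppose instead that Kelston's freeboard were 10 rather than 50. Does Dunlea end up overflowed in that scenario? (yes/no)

no

With Kelston's freeboard at 10:
Round 1 — Lorne overflows (initial).
  Eston: +60 → 60 ≥ 30
  Jarrow: +30 → 30 < 100
Round 2 — Eston overflows.
  Ashby: +40 → 40 < 60
No further overflows.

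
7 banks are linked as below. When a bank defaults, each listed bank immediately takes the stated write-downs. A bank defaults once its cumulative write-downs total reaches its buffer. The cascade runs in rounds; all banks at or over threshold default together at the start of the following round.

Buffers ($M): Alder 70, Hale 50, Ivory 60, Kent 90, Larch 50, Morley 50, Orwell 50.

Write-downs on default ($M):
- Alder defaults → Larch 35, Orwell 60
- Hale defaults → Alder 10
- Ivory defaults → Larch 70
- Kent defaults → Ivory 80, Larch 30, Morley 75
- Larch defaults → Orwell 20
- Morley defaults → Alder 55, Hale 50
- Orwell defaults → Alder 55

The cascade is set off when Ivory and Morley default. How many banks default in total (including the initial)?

Round 1 — Ivory, Morley default (initial).
  Alder: +55 → 55 < 70
  Hale: +50 → 50 ≥ 50
  Larch: +70 → 70 ≥ 50
Round 2 — Hale, Larch default.
  Alder: +10 → 65 < 70
  Orwell: +20 → 20 < 50
No further defaults.

4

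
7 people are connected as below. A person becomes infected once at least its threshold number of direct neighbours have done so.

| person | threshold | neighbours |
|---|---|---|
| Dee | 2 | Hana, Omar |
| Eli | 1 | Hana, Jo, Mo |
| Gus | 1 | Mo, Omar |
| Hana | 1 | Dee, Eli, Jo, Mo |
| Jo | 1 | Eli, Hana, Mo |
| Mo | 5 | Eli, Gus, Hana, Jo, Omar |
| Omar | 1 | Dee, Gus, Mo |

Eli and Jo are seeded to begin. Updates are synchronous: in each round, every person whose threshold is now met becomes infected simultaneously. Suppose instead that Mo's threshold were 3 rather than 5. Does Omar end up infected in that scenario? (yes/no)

With Mo's threshold at 3:
Round 1 — Eli, Jo become infected (initial).
Round 2 — checking thresholds:
  Hana: 2 of 4 neighbours ≥ 1, becomes infected.
  Mo: 2 of 5 neighbours < 3, not yet.
Round 3 — checking thresholds:
  Dee: 1 of 2 neighbours < 2, not yet.
  Mo: 3 of 5 neighbours ≥ 3, becomes infected.
Round 4 — checking thresholds:
  Dee: 1 of 2 neighbours < 2, not yet.
  Gus: 1 of 2 neighbours ≥ 1, becomes infected.
  Omar: 1 of 3 neighbours ≥ 1, becomes infected.
Round 5 — checking thresholds:
  Dee: 2 of 2 neighbours ≥ 2, becomes infected.
Round 6 — no new infections; cascade stops.

yes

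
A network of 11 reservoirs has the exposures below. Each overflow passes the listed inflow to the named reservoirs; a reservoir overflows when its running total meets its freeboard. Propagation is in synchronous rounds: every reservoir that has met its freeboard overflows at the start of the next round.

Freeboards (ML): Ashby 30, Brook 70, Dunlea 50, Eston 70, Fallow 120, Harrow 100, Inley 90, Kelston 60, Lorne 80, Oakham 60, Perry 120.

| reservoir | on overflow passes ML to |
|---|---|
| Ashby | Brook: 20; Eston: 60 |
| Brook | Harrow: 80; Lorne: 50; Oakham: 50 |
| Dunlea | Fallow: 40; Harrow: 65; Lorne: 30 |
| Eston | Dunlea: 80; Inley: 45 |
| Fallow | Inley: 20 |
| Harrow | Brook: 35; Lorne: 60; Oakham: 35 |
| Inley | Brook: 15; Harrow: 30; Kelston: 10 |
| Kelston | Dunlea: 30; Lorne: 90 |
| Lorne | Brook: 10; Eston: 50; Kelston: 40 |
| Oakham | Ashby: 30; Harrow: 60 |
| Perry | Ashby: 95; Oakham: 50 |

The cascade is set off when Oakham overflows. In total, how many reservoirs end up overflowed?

2

Round 1 — Oakham overflows (initial).
  Ashby: +30 → 30 ≥ 30
  Harrow: +60 → 60 < 100
Round 2 — Ashby overflows.
  Brook: +20 → 20 < 70
  Eston: +60 → 60 < 70
No further overflows.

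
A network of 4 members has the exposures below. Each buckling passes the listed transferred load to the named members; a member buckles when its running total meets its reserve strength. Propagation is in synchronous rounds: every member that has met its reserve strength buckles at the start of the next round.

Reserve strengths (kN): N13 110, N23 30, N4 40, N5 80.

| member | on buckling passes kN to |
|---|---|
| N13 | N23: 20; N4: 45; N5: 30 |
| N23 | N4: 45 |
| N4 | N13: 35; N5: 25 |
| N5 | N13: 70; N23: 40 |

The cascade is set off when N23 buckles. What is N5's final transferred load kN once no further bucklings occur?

Round 1 — N23 buckles (initial).
  N4: +45 → 45 ≥ 40
Round 2 — N4 buckles.
  N13: +35 → 35 < 110
  N5: +25 → 25 < 80
No further bucklings.

25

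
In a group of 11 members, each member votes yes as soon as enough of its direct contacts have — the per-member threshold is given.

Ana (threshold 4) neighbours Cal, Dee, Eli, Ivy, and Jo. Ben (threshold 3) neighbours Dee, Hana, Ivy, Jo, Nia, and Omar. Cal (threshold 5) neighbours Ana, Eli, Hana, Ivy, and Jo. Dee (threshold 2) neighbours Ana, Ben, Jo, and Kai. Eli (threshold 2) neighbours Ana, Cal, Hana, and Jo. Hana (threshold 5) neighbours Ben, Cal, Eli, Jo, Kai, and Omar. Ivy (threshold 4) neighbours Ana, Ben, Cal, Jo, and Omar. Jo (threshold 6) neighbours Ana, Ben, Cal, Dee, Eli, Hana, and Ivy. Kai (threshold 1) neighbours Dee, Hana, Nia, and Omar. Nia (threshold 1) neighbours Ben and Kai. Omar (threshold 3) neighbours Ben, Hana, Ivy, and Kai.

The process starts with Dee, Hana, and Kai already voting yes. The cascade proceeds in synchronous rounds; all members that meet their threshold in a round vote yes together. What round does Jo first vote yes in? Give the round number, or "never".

never

Round 1 — Dee, Hana, Kai vote yes (initial).
Round 2 — checking thresholds:
  Ana: 1 of 5 neighbours < 4, holds.
  Ben: 2 of 6 neighbours < 3, holds.
  Cal: 1 of 5 neighbours < 5, holds.
  Eli: 1 of 4 neighbours < 2, holds.
  Jo: 2 of 7 neighbours < 6, holds.
  Nia: 1 of 2 neighbours ≥ 1, votes yes.
  Omar: 2 of 4 neighbours < 3, holds.
Round 3 — checking thresholds:
  Ana: 1 of 5 neighbours < 4, holds.
  Ben: 3 of 6 neighbours ≥ 3, votes yes.
  Cal: 1 of 5 neighbours < 5, holds.
  Eli: 1 of 4 neighbours < 2, holds.
  Jo: 2 of 7 neighbours < 6, holds.
  Omar: 2 of 4 neighbours < 3, holds.
Round 4 — checking thresholds:
  Ana: 1 of 5 neighbours < 4, holds.
  Cal: 1 of 5 neighbours < 5, holds.
  Eli: 1 of 4 neighbours < 2, holds.
  Ivy: 1 of 5 neighbours < 4, holds.
  Jo: 3 of 7 neighbours < 6, holds.
  Omar: 3 of 4 neighbours ≥ 3, votes yes.
Round 5 — no new yes votes; cascade stops.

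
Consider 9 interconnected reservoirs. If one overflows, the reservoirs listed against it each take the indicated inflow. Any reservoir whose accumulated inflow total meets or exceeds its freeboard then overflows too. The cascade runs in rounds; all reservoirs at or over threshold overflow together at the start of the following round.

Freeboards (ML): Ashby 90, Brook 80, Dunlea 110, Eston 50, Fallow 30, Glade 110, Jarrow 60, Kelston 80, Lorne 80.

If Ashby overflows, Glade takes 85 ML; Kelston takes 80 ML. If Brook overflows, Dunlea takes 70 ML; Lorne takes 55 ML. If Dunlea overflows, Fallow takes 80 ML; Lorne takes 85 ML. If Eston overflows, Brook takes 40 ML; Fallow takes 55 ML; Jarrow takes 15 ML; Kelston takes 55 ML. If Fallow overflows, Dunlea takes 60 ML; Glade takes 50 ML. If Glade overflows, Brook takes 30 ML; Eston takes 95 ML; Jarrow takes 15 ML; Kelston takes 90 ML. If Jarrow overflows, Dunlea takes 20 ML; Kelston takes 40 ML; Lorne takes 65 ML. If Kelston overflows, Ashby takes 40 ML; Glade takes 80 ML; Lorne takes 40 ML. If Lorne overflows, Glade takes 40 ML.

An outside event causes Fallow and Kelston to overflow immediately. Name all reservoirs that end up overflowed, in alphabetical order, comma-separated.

Eston, Fallow, Glade, Kelston

Round 1 — Fallow, Kelston overflow (initial).
  Ashby: +40 → 40 < 90
  Dunlea: +60 → 60 < 110
  Glade: +50+80 → 130 ≥ 110
  Lorne: +40 → 40 < 80
Round 2 — Glade overflows.
  Brook: +30 → 30 < 80
  Eston: +95 → 95 ≥ 50
  Jarrow: +15 → 15 < 60
Round 3 — Eston overflows.
  Brook: +40 → 70 < 80
  Jarrow: +15 → 30 < 60
No further overflows.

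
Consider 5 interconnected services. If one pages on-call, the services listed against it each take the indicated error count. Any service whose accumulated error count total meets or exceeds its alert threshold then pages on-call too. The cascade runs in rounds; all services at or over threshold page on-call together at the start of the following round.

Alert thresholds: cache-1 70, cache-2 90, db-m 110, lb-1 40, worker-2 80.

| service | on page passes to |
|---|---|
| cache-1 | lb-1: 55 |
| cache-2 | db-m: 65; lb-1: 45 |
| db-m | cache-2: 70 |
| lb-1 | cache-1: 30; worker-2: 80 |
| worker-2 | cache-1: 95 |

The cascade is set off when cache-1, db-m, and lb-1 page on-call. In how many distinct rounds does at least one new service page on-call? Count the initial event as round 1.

2

Round 1 — cache-1, db-m, lb-1 page on-call (initial).
  cache-2: +70 → 70 < 90
  worker-2: +80 → 80 ≥ 80
Round 2 — worker-2 pages on-call.
No further pages.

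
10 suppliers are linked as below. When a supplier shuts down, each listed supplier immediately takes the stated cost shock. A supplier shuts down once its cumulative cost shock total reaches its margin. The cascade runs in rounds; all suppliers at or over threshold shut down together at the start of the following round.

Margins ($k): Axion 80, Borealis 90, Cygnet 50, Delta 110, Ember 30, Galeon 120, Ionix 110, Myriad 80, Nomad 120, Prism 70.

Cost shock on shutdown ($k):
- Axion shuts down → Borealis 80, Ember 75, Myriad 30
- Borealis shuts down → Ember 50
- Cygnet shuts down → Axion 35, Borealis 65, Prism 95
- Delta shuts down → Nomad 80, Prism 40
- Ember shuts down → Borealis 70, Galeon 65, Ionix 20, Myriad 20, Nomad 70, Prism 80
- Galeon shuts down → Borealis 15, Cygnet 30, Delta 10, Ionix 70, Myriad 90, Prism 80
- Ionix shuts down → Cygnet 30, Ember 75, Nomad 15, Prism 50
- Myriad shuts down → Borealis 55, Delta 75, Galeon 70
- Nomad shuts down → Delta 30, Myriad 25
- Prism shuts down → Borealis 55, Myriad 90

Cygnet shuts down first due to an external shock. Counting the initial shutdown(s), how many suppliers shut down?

Round 1 — Cygnet shuts down (initial).
  Axion: +35 → 35 < 80
  Borealis: +65 → 65 < 90
  Prism: +95 → 95 ≥ 70
Round 2 — Prism shuts down.
  Borealis: +55 → 120 ≥ 90
  Myriad: +90 → 90 ≥ 80
Round 3 — Borealis, Myriad shut down.
  Delta: +75 → 75 < 110
  Ember: +50 → 50 ≥ 30
  Galeon: +70 → 70 < 120
Round 4 — Ember shuts down.
  Galeon: +65 → 135 ≥ 120
  Ionix: +20 → 20 < 110
  Nomad: +70 → 70 < 120
Round 5 — Galeon shuts down.
  Delta: +10 → 85 < 110
  Ionix: +70 → 90 < 110
No further shutdowns.

6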